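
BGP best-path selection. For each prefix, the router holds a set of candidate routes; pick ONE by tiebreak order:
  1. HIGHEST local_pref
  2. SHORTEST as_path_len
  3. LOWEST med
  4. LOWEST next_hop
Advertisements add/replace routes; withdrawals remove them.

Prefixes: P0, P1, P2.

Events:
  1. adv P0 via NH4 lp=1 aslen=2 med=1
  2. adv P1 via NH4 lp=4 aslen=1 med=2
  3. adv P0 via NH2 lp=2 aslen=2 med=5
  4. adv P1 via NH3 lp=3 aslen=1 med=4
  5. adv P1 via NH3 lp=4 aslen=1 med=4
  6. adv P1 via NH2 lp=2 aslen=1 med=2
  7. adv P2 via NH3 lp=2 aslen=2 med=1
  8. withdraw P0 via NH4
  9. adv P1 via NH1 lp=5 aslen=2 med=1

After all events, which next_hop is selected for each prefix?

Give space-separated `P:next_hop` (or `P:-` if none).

Answer: P0:NH2 P1:NH1 P2:NH3

Derivation:
Op 1: best P0=NH4 P1=- P2=-
Op 2: best P0=NH4 P1=NH4 P2=-
Op 3: best P0=NH2 P1=NH4 P2=-
Op 4: best P0=NH2 P1=NH4 P2=-
Op 5: best P0=NH2 P1=NH4 P2=-
Op 6: best P0=NH2 P1=NH4 P2=-
Op 7: best P0=NH2 P1=NH4 P2=NH3
Op 8: best P0=NH2 P1=NH4 P2=NH3
Op 9: best P0=NH2 P1=NH1 P2=NH3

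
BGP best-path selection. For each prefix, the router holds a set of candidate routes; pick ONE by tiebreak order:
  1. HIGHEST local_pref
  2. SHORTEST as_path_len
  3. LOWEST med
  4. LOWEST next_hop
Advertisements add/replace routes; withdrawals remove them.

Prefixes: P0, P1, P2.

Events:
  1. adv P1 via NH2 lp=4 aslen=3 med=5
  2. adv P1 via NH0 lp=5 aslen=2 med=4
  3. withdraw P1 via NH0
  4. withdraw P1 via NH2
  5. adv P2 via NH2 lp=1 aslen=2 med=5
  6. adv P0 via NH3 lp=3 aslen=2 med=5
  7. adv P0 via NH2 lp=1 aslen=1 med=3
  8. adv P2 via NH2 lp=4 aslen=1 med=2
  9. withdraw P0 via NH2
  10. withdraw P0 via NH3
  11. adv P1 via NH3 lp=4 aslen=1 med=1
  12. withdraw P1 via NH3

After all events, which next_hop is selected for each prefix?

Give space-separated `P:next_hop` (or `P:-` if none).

Op 1: best P0=- P1=NH2 P2=-
Op 2: best P0=- P1=NH0 P2=-
Op 3: best P0=- P1=NH2 P2=-
Op 4: best P0=- P1=- P2=-
Op 5: best P0=- P1=- P2=NH2
Op 6: best P0=NH3 P1=- P2=NH2
Op 7: best P0=NH3 P1=- P2=NH2
Op 8: best P0=NH3 P1=- P2=NH2
Op 9: best P0=NH3 P1=- P2=NH2
Op 10: best P0=- P1=- P2=NH2
Op 11: best P0=- P1=NH3 P2=NH2
Op 12: best P0=- P1=- P2=NH2

Answer: P0:- P1:- P2:NH2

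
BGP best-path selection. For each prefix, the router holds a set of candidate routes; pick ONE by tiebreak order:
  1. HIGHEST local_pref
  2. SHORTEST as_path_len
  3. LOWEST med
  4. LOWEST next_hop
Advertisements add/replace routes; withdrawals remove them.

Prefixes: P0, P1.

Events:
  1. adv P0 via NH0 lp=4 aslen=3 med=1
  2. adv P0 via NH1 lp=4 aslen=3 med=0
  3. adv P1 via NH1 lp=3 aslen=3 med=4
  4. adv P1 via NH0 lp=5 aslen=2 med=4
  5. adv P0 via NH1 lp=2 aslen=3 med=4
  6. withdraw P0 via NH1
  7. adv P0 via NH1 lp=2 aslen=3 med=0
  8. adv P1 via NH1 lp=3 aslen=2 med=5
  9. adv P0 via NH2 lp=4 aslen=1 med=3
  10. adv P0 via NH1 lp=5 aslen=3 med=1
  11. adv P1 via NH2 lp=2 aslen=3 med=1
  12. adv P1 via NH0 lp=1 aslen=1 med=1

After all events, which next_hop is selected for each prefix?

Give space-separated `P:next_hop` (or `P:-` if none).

Op 1: best P0=NH0 P1=-
Op 2: best P0=NH1 P1=-
Op 3: best P0=NH1 P1=NH1
Op 4: best P0=NH1 P1=NH0
Op 5: best P0=NH0 P1=NH0
Op 6: best P0=NH0 P1=NH0
Op 7: best P0=NH0 P1=NH0
Op 8: best P0=NH0 P1=NH0
Op 9: best P0=NH2 P1=NH0
Op 10: best P0=NH1 P1=NH0
Op 11: best P0=NH1 P1=NH0
Op 12: best P0=NH1 P1=NH1

Answer: P0:NH1 P1:NH1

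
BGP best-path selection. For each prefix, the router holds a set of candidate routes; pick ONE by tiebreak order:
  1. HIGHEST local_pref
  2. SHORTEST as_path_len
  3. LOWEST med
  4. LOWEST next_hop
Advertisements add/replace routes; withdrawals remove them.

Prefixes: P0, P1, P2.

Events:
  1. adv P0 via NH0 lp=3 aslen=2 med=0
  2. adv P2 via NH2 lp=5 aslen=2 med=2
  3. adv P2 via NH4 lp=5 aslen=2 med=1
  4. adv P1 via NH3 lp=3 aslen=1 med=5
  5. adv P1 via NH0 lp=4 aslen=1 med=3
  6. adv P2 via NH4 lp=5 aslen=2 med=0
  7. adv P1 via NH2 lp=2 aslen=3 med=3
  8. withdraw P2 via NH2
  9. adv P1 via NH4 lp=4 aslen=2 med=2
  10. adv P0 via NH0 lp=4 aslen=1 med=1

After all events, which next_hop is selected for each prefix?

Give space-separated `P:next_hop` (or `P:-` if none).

Answer: P0:NH0 P1:NH0 P2:NH4

Derivation:
Op 1: best P0=NH0 P1=- P2=-
Op 2: best P0=NH0 P1=- P2=NH2
Op 3: best P0=NH0 P1=- P2=NH4
Op 4: best P0=NH0 P1=NH3 P2=NH4
Op 5: best P0=NH0 P1=NH0 P2=NH4
Op 6: best P0=NH0 P1=NH0 P2=NH4
Op 7: best P0=NH0 P1=NH0 P2=NH4
Op 8: best P0=NH0 P1=NH0 P2=NH4
Op 9: best P0=NH0 P1=NH0 P2=NH4
Op 10: best P0=NH0 P1=NH0 P2=NH4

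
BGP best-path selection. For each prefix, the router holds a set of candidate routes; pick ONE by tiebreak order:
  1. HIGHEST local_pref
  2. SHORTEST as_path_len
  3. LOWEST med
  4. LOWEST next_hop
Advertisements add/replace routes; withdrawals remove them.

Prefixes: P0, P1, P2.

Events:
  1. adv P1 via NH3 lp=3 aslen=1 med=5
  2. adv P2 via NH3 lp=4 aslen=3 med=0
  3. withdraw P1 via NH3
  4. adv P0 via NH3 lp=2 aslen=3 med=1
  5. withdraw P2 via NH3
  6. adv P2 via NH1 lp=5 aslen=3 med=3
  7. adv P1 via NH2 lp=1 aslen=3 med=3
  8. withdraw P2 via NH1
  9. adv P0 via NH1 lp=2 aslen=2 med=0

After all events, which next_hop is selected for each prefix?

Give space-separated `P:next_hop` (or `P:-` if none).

Op 1: best P0=- P1=NH3 P2=-
Op 2: best P0=- P1=NH3 P2=NH3
Op 3: best P0=- P1=- P2=NH3
Op 4: best P0=NH3 P1=- P2=NH3
Op 5: best P0=NH3 P1=- P2=-
Op 6: best P0=NH3 P1=- P2=NH1
Op 7: best P0=NH3 P1=NH2 P2=NH1
Op 8: best P0=NH3 P1=NH2 P2=-
Op 9: best P0=NH1 P1=NH2 P2=-

Answer: P0:NH1 P1:NH2 P2:-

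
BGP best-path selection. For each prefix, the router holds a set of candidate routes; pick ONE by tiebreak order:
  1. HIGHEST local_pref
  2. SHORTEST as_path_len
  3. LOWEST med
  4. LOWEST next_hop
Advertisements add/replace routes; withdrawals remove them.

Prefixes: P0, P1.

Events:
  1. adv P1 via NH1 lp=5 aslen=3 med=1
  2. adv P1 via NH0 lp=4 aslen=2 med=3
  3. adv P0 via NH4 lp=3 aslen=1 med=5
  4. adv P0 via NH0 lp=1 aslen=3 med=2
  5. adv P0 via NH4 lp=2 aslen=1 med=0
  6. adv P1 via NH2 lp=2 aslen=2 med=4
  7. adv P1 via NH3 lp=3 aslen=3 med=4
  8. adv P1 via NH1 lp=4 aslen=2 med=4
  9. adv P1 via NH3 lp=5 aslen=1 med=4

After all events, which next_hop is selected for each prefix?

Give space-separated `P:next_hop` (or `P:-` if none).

Op 1: best P0=- P1=NH1
Op 2: best P0=- P1=NH1
Op 3: best P0=NH4 P1=NH1
Op 4: best P0=NH4 P1=NH1
Op 5: best P0=NH4 P1=NH1
Op 6: best P0=NH4 P1=NH1
Op 7: best P0=NH4 P1=NH1
Op 8: best P0=NH4 P1=NH0
Op 9: best P0=NH4 P1=NH3

Answer: P0:NH4 P1:NH3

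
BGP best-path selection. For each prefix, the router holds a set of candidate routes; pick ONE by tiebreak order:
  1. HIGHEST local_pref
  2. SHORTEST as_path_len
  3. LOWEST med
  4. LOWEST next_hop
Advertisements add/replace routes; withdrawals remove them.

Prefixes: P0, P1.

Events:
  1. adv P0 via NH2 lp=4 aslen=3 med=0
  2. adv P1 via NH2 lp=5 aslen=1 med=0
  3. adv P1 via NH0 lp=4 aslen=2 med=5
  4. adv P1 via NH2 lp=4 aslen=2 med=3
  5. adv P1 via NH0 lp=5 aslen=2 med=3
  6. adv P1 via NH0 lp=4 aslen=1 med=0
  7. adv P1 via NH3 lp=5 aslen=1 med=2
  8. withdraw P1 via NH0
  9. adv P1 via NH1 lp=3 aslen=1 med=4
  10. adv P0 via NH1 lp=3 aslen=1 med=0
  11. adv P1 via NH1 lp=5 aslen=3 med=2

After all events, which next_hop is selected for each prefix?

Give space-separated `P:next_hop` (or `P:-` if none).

Op 1: best P0=NH2 P1=-
Op 2: best P0=NH2 P1=NH2
Op 3: best P0=NH2 P1=NH2
Op 4: best P0=NH2 P1=NH2
Op 5: best P0=NH2 P1=NH0
Op 6: best P0=NH2 P1=NH0
Op 7: best P0=NH2 P1=NH3
Op 8: best P0=NH2 P1=NH3
Op 9: best P0=NH2 P1=NH3
Op 10: best P0=NH2 P1=NH3
Op 11: best P0=NH2 P1=NH3

Answer: P0:NH2 P1:NH3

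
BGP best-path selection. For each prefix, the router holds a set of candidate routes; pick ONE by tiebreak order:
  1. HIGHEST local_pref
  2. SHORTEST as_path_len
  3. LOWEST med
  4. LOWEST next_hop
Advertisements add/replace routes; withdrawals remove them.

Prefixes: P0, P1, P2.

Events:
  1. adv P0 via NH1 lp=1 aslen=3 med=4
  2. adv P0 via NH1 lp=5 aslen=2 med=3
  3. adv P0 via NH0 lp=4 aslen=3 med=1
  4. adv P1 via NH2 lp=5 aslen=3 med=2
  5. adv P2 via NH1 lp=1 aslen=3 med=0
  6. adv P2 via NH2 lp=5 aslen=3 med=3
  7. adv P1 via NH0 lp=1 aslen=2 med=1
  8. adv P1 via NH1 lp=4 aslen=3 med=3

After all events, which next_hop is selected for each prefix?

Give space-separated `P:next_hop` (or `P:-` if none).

Op 1: best P0=NH1 P1=- P2=-
Op 2: best P0=NH1 P1=- P2=-
Op 3: best P0=NH1 P1=- P2=-
Op 4: best P0=NH1 P1=NH2 P2=-
Op 5: best P0=NH1 P1=NH2 P2=NH1
Op 6: best P0=NH1 P1=NH2 P2=NH2
Op 7: best P0=NH1 P1=NH2 P2=NH2
Op 8: best P0=NH1 P1=NH2 P2=NH2

Answer: P0:NH1 P1:NH2 P2:NH2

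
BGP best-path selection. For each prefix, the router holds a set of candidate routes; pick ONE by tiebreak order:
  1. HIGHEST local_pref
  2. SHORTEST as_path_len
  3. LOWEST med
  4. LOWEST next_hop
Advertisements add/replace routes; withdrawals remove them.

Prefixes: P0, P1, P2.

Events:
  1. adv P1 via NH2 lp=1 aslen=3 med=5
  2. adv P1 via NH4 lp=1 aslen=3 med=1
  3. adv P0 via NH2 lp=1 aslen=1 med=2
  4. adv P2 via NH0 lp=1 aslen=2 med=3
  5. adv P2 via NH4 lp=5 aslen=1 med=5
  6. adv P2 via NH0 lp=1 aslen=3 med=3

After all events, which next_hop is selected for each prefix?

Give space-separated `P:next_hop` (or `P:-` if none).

Op 1: best P0=- P1=NH2 P2=-
Op 2: best P0=- P1=NH4 P2=-
Op 3: best P0=NH2 P1=NH4 P2=-
Op 4: best P0=NH2 P1=NH4 P2=NH0
Op 5: best P0=NH2 P1=NH4 P2=NH4
Op 6: best P0=NH2 P1=NH4 P2=NH4

Answer: P0:NH2 P1:NH4 P2:NH4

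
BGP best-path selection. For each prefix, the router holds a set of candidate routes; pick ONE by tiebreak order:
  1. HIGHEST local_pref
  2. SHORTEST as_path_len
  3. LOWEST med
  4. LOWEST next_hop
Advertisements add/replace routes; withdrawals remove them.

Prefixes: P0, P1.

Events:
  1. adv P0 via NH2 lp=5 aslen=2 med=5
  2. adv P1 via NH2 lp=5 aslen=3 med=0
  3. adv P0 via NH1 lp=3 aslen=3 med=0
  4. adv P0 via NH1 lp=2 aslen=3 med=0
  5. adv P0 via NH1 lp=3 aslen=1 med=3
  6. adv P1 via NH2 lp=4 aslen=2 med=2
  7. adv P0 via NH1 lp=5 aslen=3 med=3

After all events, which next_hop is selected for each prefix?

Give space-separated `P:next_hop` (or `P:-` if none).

Op 1: best P0=NH2 P1=-
Op 2: best P0=NH2 P1=NH2
Op 3: best P0=NH2 P1=NH2
Op 4: best P0=NH2 P1=NH2
Op 5: best P0=NH2 P1=NH2
Op 6: best P0=NH2 P1=NH2
Op 7: best P0=NH2 P1=NH2

Answer: P0:NH2 P1:NH2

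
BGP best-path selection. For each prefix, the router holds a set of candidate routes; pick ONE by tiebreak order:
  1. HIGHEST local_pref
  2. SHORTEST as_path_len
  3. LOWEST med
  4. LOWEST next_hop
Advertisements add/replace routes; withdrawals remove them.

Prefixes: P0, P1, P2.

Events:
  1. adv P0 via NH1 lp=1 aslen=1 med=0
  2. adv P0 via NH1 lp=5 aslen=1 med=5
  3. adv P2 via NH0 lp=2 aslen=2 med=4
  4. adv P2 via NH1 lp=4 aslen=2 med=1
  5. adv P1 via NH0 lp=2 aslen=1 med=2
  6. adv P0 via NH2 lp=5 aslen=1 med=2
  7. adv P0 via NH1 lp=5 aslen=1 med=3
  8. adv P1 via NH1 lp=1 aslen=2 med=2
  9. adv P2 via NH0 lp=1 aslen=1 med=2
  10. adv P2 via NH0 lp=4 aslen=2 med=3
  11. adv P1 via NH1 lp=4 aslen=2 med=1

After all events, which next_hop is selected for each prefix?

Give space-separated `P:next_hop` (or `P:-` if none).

Op 1: best P0=NH1 P1=- P2=-
Op 2: best P0=NH1 P1=- P2=-
Op 3: best P0=NH1 P1=- P2=NH0
Op 4: best P0=NH1 P1=- P2=NH1
Op 5: best P0=NH1 P1=NH0 P2=NH1
Op 6: best P0=NH2 P1=NH0 P2=NH1
Op 7: best P0=NH2 P1=NH0 P2=NH1
Op 8: best P0=NH2 P1=NH0 P2=NH1
Op 9: best P0=NH2 P1=NH0 P2=NH1
Op 10: best P0=NH2 P1=NH0 P2=NH1
Op 11: best P0=NH2 P1=NH1 P2=NH1

Answer: P0:NH2 P1:NH1 P2:NH1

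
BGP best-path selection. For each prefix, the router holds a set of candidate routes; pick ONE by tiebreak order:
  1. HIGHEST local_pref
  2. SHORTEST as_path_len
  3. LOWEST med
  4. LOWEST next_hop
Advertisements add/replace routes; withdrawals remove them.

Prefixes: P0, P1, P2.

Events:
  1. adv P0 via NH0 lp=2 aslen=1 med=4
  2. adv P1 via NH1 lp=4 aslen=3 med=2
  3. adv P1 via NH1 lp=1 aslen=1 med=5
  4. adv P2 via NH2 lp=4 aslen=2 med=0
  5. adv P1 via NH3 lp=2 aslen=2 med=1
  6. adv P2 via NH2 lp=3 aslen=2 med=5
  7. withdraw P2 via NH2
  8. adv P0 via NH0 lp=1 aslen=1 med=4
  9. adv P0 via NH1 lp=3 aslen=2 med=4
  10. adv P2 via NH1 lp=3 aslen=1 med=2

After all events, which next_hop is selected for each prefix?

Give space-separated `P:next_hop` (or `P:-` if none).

Op 1: best P0=NH0 P1=- P2=-
Op 2: best P0=NH0 P1=NH1 P2=-
Op 3: best P0=NH0 P1=NH1 P2=-
Op 4: best P0=NH0 P1=NH1 P2=NH2
Op 5: best P0=NH0 P1=NH3 P2=NH2
Op 6: best P0=NH0 P1=NH3 P2=NH2
Op 7: best P0=NH0 P1=NH3 P2=-
Op 8: best P0=NH0 P1=NH3 P2=-
Op 9: best P0=NH1 P1=NH3 P2=-
Op 10: best P0=NH1 P1=NH3 P2=NH1

Answer: P0:NH1 P1:NH3 P2:NH1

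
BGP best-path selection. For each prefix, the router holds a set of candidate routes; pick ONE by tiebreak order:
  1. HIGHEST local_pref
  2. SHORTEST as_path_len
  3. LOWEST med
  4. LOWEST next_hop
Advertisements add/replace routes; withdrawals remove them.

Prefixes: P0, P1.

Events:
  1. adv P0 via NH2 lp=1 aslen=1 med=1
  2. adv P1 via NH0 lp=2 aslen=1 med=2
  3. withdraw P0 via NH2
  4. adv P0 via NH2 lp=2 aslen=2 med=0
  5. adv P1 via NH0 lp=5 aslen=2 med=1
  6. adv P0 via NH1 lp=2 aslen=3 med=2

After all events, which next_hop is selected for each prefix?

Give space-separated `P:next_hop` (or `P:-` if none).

Answer: P0:NH2 P1:NH0

Derivation:
Op 1: best P0=NH2 P1=-
Op 2: best P0=NH2 P1=NH0
Op 3: best P0=- P1=NH0
Op 4: best P0=NH2 P1=NH0
Op 5: best P0=NH2 P1=NH0
Op 6: best P0=NH2 P1=NH0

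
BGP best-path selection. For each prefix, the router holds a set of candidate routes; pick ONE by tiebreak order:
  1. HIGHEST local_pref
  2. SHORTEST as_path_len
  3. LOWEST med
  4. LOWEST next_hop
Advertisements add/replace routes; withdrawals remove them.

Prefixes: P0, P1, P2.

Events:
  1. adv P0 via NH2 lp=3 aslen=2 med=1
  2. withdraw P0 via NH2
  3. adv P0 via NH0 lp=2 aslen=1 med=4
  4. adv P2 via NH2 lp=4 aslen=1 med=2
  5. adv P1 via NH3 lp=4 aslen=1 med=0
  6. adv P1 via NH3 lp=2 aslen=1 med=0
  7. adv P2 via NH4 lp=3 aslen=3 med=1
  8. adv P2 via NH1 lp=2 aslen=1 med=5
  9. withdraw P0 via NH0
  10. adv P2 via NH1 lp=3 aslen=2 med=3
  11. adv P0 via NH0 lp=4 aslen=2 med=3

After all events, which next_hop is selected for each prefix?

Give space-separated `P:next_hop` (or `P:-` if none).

Op 1: best P0=NH2 P1=- P2=-
Op 2: best P0=- P1=- P2=-
Op 3: best P0=NH0 P1=- P2=-
Op 4: best P0=NH0 P1=- P2=NH2
Op 5: best P0=NH0 P1=NH3 P2=NH2
Op 6: best P0=NH0 P1=NH3 P2=NH2
Op 7: best P0=NH0 P1=NH3 P2=NH2
Op 8: best P0=NH0 P1=NH3 P2=NH2
Op 9: best P0=- P1=NH3 P2=NH2
Op 10: best P0=- P1=NH3 P2=NH2
Op 11: best P0=NH0 P1=NH3 P2=NH2

Answer: P0:NH0 P1:NH3 P2:NH2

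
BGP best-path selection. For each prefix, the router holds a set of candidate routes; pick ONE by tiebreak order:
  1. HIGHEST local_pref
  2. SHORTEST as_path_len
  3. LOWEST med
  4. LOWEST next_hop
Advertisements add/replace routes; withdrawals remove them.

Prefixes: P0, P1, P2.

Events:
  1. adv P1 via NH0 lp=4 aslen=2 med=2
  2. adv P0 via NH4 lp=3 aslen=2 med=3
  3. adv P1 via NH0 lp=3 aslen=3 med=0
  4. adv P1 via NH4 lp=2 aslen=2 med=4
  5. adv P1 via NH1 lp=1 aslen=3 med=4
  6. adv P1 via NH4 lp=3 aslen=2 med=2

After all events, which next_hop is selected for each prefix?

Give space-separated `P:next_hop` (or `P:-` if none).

Answer: P0:NH4 P1:NH4 P2:-

Derivation:
Op 1: best P0=- P1=NH0 P2=-
Op 2: best P0=NH4 P1=NH0 P2=-
Op 3: best P0=NH4 P1=NH0 P2=-
Op 4: best P0=NH4 P1=NH0 P2=-
Op 5: best P0=NH4 P1=NH0 P2=-
Op 6: best P0=NH4 P1=NH4 P2=-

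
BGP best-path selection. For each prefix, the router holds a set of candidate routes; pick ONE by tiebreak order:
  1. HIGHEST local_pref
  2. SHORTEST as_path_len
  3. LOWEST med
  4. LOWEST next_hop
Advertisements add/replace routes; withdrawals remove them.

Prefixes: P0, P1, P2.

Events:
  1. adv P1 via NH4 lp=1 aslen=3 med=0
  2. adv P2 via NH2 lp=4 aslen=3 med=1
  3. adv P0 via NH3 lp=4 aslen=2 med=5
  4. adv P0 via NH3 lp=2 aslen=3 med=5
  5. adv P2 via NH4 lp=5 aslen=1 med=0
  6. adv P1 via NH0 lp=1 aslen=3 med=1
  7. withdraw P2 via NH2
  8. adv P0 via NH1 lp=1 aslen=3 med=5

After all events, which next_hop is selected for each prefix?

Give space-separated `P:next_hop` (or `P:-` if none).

Op 1: best P0=- P1=NH4 P2=-
Op 2: best P0=- P1=NH4 P2=NH2
Op 3: best P0=NH3 P1=NH4 P2=NH2
Op 4: best P0=NH3 P1=NH4 P2=NH2
Op 5: best P0=NH3 P1=NH4 P2=NH4
Op 6: best P0=NH3 P1=NH4 P2=NH4
Op 7: best P0=NH3 P1=NH4 P2=NH4
Op 8: best P0=NH3 P1=NH4 P2=NH4

Answer: P0:NH3 P1:NH4 P2:NH4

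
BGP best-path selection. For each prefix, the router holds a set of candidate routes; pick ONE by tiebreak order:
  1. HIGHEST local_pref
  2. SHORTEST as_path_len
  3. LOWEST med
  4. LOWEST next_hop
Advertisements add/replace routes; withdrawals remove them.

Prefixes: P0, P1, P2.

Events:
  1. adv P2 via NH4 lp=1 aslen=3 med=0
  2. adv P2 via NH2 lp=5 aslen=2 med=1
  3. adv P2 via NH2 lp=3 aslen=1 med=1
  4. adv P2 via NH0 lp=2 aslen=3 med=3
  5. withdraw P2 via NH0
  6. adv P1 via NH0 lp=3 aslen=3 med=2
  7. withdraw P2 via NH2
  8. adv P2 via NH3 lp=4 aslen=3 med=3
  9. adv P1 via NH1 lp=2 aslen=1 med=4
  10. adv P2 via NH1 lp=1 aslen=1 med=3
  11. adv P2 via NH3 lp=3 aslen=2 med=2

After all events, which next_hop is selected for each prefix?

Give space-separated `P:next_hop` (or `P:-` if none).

Op 1: best P0=- P1=- P2=NH4
Op 2: best P0=- P1=- P2=NH2
Op 3: best P0=- P1=- P2=NH2
Op 4: best P0=- P1=- P2=NH2
Op 5: best P0=- P1=- P2=NH2
Op 6: best P0=- P1=NH0 P2=NH2
Op 7: best P0=- P1=NH0 P2=NH4
Op 8: best P0=- P1=NH0 P2=NH3
Op 9: best P0=- P1=NH0 P2=NH3
Op 10: best P0=- P1=NH0 P2=NH3
Op 11: best P0=- P1=NH0 P2=NH3

Answer: P0:- P1:NH0 P2:NH3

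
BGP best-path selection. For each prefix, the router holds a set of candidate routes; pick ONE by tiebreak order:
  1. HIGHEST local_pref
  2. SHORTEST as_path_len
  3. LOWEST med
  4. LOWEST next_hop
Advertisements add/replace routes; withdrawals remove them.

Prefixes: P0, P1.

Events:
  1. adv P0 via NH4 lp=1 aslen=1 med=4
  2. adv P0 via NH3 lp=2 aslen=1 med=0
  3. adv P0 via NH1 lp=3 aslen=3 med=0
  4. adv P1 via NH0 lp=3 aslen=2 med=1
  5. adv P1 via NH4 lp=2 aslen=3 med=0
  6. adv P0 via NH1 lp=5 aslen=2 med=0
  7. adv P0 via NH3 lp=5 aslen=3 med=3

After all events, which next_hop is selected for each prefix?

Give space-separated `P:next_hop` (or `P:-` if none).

Answer: P0:NH1 P1:NH0

Derivation:
Op 1: best P0=NH4 P1=-
Op 2: best P0=NH3 P1=-
Op 3: best P0=NH1 P1=-
Op 4: best P0=NH1 P1=NH0
Op 5: best P0=NH1 P1=NH0
Op 6: best P0=NH1 P1=NH0
Op 7: best P0=NH1 P1=NH0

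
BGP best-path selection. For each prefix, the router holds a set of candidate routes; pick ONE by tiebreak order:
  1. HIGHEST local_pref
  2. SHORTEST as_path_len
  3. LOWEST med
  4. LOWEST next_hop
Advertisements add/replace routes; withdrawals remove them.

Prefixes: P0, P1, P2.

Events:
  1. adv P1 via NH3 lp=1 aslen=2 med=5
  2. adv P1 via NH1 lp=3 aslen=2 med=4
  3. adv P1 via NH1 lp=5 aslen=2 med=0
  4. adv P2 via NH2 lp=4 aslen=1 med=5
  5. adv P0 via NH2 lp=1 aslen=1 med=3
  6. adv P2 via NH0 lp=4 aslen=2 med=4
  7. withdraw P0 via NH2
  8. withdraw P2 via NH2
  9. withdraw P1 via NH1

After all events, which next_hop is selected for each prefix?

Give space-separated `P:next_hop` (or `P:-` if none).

Op 1: best P0=- P1=NH3 P2=-
Op 2: best P0=- P1=NH1 P2=-
Op 3: best P0=- P1=NH1 P2=-
Op 4: best P0=- P1=NH1 P2=NH2
Op 5: best P0=NH2 P1=NH1 P2=NH2
Op 6: best P0=NH2 P1=NH1 P2=NH2
Op 7: best P0=- P1=NH1 P2=NH2
Op 8: best P0=- P1=NH1 P2=NH0
Op 9: best P0=- P1=NH3 P2=NH0

Answer: P0:- P1:NH3 P2:NH0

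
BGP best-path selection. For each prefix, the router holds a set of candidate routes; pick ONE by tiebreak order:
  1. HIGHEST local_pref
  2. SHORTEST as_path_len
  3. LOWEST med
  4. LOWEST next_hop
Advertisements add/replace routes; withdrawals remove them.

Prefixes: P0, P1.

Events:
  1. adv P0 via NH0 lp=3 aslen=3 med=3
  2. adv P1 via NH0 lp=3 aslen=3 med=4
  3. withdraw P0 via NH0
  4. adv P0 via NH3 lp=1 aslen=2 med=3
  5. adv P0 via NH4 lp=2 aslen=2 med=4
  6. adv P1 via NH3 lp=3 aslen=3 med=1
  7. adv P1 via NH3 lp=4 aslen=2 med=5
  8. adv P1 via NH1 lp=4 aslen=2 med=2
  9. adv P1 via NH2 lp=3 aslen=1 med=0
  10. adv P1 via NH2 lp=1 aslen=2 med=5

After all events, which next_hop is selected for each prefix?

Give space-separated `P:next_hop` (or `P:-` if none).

Answer: P0:NH4 P1:NH1

Derivation:
Op 1: best P0=NH0 P1=-
Op 2: best P0=NH0 P1=NH0
Op 3: best P0=- P1=NH0
Op 4: best P0=NH3 P1=NH0
Op 5: best P0=NH4 P1=NH0
Op 6: best P0=NH4 P1=NH3
Op 7: best P0=NH4 P1=NH3
Op 8: best P0=NH4 P1=NH1
Op 9: best P0=NH4 P1=NH1
Op 10: best P0=NH4 P1=NH1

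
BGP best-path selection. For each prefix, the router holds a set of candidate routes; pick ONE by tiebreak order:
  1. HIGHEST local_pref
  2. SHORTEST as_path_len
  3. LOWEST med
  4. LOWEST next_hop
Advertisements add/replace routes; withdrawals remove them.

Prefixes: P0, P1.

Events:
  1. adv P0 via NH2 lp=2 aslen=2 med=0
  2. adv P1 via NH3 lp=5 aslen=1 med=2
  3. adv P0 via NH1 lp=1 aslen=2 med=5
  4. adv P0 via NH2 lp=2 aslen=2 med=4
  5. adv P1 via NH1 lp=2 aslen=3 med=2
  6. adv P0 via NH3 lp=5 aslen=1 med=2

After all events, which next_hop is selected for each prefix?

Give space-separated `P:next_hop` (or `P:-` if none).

Answer: P0:NH3 P1:NH3

Derivation:
Op 1: best P0=NH2 P1=-
Op 2: best P0=NH2 P1=NH3
Op 3: best P0=NH2 P1=NH3
Op 4: best P0=NH2 P1=NH3
Op 5: best P0=NH2 P1=NH3
Op 6: best P0=NH3 P1=NH3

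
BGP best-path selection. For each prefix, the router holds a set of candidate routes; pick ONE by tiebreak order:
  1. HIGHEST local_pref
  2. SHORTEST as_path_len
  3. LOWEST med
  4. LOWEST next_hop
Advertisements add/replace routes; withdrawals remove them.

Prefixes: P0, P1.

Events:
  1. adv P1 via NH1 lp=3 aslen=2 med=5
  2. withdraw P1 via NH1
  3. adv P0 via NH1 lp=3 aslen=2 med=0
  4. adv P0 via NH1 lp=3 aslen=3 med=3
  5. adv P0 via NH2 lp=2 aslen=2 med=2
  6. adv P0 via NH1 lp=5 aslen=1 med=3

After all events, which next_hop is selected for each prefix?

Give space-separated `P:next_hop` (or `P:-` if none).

Answer: P0:NH1 P1:-

Derivation:
Op 1: best P0=- P1=NH1
Op 2: best P0=- P1=-
Op 3: best P0=NH1 P1=-
Op 4: best P0=NH1 P1=-
Op 5: best P0=NH1 P1=-
Op 6: best P0=NH1 P1=-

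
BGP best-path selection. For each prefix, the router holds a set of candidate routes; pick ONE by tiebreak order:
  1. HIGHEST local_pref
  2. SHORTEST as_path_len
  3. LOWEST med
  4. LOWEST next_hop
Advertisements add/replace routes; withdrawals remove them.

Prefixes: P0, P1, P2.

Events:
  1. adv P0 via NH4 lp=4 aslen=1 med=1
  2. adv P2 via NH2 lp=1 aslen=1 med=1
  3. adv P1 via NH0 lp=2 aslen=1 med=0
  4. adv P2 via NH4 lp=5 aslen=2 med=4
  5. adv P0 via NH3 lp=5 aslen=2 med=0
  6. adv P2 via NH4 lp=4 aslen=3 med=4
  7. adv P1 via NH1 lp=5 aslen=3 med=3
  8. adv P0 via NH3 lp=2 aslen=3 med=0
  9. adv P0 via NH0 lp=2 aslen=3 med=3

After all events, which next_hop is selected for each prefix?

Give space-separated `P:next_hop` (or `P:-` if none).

Answer: P0:NH4 P1:NH1 P2:NH4

Derivation:
Op 1: best P0=NH4 P1=- P2=-
Op 2: best P0=NH4 P1=- P2=NH2
Op 3: best P0=NH4 P1=NH0 P2=NH2
Op 4: best P0=NH4 P1=NH0 P2=NH4
Op 5: best P0=NH3 P1=NH0 P2=NH4
Op 6: best P0=NH3 P1=NH0 P2=NH4
Op 7: best P0=NH3 P1=NH1 P2=NH4
Op 8: best P0=NH4 P1=NH1 P2=NH4
Op 9: best P0=NH4 P1=NH1 P2=NH4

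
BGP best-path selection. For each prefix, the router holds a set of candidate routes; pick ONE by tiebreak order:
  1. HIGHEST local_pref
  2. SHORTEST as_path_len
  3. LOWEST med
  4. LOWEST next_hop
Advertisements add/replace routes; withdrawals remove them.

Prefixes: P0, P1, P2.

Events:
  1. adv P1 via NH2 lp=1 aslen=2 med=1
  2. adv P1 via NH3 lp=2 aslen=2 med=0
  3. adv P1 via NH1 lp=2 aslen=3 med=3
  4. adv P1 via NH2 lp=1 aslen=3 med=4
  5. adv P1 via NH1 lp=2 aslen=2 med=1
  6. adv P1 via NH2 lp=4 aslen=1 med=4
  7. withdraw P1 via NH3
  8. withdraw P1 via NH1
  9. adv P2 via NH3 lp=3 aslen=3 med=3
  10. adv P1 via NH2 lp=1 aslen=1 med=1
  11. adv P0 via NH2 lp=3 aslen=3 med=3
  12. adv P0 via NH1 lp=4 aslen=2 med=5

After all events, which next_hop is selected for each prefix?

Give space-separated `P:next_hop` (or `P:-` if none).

Op 1: best P0=- P1=NH2 P2=-
Op 2: best P0=- P1=NH3 P2=-
Op 3: best P0=- P1=NH3 P2=-
Op 4: best P0=- P1=NH3 P2=-
Op 5: best P0=- P1=NH3 P2=-
Op 6: best P0=- P1=NH2 P2=-
Op 7: best P0=- P1=NH2 P2=-
Op 8: best P0=- P1=NH2 P2=-
Op 9: best P0=- P1=NH2 P2=NH3
Op 10: best P0=- P1=NH2 P2=NH3
Op 11: best P0=NH2 P1=NH2 P2=NH3
Op 12: best P0=NH1 P1=NH2 P2=NH3

Answer: P0:NH1 P1:NH2 P2:NH3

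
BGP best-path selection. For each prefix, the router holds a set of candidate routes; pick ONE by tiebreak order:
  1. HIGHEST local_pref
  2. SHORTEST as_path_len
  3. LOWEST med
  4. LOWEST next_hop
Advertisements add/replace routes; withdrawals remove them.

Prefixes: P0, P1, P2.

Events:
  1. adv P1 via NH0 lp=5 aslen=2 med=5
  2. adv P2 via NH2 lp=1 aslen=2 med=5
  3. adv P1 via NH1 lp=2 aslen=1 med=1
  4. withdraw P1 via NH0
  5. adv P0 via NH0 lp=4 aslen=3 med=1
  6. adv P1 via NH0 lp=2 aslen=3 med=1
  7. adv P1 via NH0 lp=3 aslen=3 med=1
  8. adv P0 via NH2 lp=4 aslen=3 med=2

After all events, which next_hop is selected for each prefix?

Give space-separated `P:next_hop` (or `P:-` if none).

Op 1: best P0=- P1=NH0 P2=-
Op 2: best P0=- P1=NH0 P2=NH2
Op 3: best P0=- P1=NH0 P2=NH2
Op 4: best P0=- P1=NH1 P2=NH2
Op 5: best P0=NH0 P1=NH1 P2=NH2
Op 6: best P0=NH0 P1=NH1 P2=NH2
Op 7: best P0=NH0 P1=NH0 P2=NH2
Op 8: best P0=NH0 P1=NH0 P2=NH2

Answer: P0:NH0 P1:NH0 P2:NH2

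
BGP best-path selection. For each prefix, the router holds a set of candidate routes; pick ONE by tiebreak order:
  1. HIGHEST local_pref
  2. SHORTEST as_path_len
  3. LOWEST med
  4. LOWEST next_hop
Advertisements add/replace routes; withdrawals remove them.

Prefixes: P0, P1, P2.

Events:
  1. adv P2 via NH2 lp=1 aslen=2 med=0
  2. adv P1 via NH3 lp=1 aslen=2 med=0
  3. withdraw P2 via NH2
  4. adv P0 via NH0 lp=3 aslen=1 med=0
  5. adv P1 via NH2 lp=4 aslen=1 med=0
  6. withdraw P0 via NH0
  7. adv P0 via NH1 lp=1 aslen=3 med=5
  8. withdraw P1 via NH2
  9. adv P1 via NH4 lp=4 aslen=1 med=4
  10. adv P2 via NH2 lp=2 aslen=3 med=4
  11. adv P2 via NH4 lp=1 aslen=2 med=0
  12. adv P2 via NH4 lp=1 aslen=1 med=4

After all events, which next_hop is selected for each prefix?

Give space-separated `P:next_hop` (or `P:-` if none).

Op 1: best P0=- P1=- P2=NH2
Op 2: best P0=- P1=NH3 P2=NH2
Op 3: best P0=- P1=NH3 P2=-
Op 4: best P0=NH0 P1=NH3 P2=-
Op 5: best P0=NH0 P1=NH2 P2=-
Op 6: best P0=- P1=NH2 P2=-
Op 7: best P0=NH1 P1=NH2 P2=-
Op 8: best P0=NH1 P1=NH3 P2=-
Op 9: best P0=NH1 P1=NH4 P2=-
Op 10: best P0=NH1 P1=NH4 P2=NH2
Op 11: best P0=NH1 P1=NH4 P2=NH2
Op 12: best P0=NH1 P1=NH4 P2=NH2

Answer: P0:NH1 P1:NH4 P2:NH2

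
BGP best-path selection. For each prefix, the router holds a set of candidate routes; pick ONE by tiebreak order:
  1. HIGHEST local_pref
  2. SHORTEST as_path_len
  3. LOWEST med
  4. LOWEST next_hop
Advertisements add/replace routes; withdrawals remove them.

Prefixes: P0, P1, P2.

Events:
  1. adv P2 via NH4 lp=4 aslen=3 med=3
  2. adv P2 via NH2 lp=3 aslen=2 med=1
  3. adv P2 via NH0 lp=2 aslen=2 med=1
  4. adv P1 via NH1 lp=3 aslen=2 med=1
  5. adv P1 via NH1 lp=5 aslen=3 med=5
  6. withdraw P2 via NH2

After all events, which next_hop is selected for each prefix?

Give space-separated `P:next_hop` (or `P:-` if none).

Op 1: best P0=- P1=- P2=NH4
Op 2: best P0=- P1=- P2=NH4
Op 3: best P0=- P1=- P2=NH4
Op 4: best P0=- P1=NH1 P2=NH4
Op 5: best P0=- P1=NH1 P2=NH4
Op 6: best P0=- P1=NH1 P2=NH4

Answer: P0:- P1:NH1 P2:NH4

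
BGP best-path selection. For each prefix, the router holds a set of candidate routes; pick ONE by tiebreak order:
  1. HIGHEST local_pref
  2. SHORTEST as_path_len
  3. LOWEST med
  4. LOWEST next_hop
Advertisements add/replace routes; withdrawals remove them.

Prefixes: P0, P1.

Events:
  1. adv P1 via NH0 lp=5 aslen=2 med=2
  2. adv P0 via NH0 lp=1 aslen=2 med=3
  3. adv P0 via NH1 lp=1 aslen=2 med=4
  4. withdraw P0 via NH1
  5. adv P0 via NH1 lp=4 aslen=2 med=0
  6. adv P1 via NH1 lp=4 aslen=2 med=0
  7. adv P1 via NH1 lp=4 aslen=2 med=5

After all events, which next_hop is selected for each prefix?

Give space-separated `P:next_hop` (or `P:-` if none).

Op 1: best P0=- P1=NH0
Op 2: best P0=NH0 P1=NH0
Op 3: best P0=NH0 P1=NH0
Op 4: best P0=NH0 P1=NH0
Op 5: best P0=NH1 P1=NH0
Op 6: best P0=NH1 P1=NH0
Op 7: best P0=NH1 P1=NH0

Answer: P0:NH1 P1:NH0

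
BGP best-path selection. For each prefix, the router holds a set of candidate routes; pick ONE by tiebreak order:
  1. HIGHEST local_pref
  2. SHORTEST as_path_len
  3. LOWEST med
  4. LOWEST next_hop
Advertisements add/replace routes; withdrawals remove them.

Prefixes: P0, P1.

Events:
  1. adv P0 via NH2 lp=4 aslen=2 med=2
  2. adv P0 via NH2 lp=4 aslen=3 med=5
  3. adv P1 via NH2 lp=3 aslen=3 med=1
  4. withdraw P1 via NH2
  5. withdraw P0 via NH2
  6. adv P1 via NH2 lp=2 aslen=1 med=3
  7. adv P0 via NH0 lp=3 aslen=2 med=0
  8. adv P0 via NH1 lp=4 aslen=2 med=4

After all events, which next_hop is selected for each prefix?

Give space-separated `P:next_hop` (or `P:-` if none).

Op 1: best P0=NH2 P1=-
Op 2: best P0=NH2 P1=-
Op 3: best P0=NH2 P1=NH2
Op 4: best P0=NH2 P1=-
Op 5: best P0=- P1=-
Op 6: best P0=- P1=NH2
Op 7: best P0=NH0 P1=NH2
Op 8: best P0=NH1 P1=NH2

Answer: P0:NH1 P1:NH2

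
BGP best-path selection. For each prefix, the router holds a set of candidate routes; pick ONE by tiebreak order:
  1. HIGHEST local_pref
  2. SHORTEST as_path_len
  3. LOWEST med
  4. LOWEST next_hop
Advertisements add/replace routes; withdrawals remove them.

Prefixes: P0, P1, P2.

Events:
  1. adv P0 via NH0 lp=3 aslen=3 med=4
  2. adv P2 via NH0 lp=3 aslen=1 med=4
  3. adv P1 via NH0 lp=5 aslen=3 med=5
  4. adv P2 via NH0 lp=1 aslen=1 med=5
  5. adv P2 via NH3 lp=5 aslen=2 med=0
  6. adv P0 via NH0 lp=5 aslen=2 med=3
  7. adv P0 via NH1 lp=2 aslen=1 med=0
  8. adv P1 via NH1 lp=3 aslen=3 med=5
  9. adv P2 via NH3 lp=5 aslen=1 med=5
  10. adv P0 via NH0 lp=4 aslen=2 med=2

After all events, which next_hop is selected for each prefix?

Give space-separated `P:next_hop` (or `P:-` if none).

Op 1: best P0=NH0 P1=- P2=-
Op 2: best P0=NH0 P1=- P2=NH0
Op 3: best P0=NH0 P1=NH0 P2=NH0
Op 4: best P0=NH0 P1=NH0 P2=NH0
Op 5: best P0=NH0 P1=NH0 P2=NH3
Op 6: best P0=NH0 P1=NH0 P2=NH3
Op 7: best P0=NH0 P1=NH0 P2=NH3
Op 8: best P0=NH0 P1=NH0 P2=NH3
Op 9: best P0=NH0 P1=NH0 P2=NH3
Op 10: best P0=NH0 P1=NH0 P2=NH3

Answer: P0:NH0 P1:NH0 P2:NH3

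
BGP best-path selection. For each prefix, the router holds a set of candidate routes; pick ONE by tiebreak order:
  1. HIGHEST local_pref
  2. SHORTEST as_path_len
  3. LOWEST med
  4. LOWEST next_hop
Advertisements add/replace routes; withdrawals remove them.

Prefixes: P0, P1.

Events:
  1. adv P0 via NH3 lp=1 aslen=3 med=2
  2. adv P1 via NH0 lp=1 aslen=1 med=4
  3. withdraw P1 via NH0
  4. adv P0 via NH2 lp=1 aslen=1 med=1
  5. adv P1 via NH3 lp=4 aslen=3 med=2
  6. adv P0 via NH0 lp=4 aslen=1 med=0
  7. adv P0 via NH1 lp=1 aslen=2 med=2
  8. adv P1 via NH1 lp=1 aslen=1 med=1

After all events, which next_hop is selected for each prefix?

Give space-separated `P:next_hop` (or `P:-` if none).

Answer: P0:NH0 P1:NH3

Derivation:
Op 1: best P0=NH3 P1=-
Op 2: best P0=NH3 P1=NH0
Op 3: best P0=NH3 P1=-
Op 4: best P0=NH2 P1=-
Op 5: best P0=NH2 P1=NH3
Op 6: best P0=NH0 P1=NH3
Op 7: best P0=NH0 P1=NH3
Op 8: best P0=NH0 P1=NH3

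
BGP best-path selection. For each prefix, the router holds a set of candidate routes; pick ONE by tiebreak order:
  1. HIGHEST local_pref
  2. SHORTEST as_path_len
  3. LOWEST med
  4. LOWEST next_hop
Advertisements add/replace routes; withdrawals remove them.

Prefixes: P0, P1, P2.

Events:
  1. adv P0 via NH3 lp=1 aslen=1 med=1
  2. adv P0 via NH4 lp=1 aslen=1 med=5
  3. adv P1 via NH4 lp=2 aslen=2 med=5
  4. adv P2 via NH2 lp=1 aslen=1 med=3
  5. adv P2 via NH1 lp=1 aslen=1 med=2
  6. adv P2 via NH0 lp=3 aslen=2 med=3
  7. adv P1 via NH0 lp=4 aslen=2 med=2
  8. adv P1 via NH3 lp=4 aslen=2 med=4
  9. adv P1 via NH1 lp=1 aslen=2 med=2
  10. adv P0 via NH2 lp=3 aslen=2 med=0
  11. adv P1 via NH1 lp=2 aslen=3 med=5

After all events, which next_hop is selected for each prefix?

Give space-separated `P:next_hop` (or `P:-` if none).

Answer: P0:NH2 P1:NH0 P2:NH0

Derivation:
Op 1: best P0=NH3 P1=- P2=-
Op 2: best P0=NH3 P1=- P2=-
Op 3: best P0=NH3 P1=NH4 P2=-
Op 4: best P0=NH3 P1=NH4 P2=NH2
Op 5: best P0=NH3 P1=NH4 P2=NH1
Op 6: best P0=NH3 P1=NH4 P2=NH0
Op 7: best P0=NH3 P1=NH0 P2=NH0
Op 8: best P0=NH3 P1=NH0 P2=NH0
Op 9: best P0=NH3 P1=NH0 P2=NH0
Op 10: best P0=NH2 P1=NH0 P2=NH0
Op 11: best P0=NH2 P1=NH0 P2=NH0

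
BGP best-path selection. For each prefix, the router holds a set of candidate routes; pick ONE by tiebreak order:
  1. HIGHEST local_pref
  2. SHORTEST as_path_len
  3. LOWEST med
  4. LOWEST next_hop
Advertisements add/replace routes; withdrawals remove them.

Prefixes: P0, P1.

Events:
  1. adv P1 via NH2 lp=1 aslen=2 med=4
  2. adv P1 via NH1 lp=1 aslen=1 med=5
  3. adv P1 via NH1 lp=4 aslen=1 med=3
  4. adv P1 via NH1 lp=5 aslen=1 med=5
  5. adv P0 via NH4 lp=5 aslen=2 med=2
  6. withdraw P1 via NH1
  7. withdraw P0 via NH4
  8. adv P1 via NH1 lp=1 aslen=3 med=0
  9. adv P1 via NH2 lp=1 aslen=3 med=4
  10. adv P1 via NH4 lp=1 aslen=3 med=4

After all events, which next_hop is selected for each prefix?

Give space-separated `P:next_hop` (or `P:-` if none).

Op 1: best P0=- P1=NH2
Op 2: best P0=- P1=NH1
Op 3: best P0=- P1=NH1
Op 4: best P0=- P1=NH1
Op 5: best P0=NH4 P1=NH1
Op 6: best P0=NH4 P1=NH2
Op 7: best P0=- P1=NH2
Op 8: best P0=- P1=NH2
Op 9: best P0=- P1=NH1
Op 10: best P0=- P1=NH1

Answer: P0:- P1:NH1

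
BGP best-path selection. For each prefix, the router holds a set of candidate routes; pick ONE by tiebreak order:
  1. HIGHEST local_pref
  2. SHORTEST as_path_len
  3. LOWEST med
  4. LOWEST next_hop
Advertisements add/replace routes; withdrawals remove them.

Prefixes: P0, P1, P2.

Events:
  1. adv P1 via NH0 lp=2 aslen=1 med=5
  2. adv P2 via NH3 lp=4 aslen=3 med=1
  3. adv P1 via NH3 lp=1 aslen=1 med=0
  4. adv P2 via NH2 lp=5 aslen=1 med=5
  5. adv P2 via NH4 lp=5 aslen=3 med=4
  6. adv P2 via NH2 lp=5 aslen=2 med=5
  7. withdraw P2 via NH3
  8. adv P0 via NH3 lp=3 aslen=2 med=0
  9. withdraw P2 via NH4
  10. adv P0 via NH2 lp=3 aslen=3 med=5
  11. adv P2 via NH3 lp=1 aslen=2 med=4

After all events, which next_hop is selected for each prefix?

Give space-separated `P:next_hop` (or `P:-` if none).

Answer: P0:NH3 P1:NH0 P2:NH2

Derivation:
Op 1: best P0=- P1=NH0 P2=-
Op 2: best P0=- P1=NH0 P2=NH3
Op 3: best P0=- P1=NH0 P2=NH3
Op 4: best P0=- P1=NH0 P2=NH2
Op 5: best P0=- P1=NH0 P2=NH2
Op 6: best P0=- P1=NH0 P2=NH2
Op 7: best P0=- P1=NH0 P2=NH2
Op 8: best P0=NH3 P1=NH0 P2=NH2
Op 9: best P0=NH3 P1=NH0 P2=NH2
Op 10: best P0=NH3 P1=NH0 P2=NH2
Op 11: best P0=NH3 P1=NH0 P2=NH2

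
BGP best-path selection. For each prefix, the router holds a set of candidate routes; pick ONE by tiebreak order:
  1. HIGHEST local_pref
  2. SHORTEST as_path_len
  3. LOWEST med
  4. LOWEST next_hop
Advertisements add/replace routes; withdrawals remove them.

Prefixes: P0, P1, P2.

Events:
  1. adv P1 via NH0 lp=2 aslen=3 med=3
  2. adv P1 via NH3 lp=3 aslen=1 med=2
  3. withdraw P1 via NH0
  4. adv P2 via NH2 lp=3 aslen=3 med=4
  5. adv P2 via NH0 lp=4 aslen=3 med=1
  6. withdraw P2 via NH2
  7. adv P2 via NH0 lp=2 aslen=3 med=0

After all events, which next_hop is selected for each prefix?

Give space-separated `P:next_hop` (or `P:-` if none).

Answer: P0:- P1:NH3 P2:NH0

Derivation:
Op 1: best P0=- P1=NH0 P2=-
Op 2: best P0=- P1=NH3 P2=-
Op 3: best P0=- P1=NH3 P2=-
Op 4: best P0=- P1=NH3 P2=NH2
Op 5: best P0=- P1=NH3 P2=NH0
Op 6: best P0=- P1=NH3 P2=NH0
Op 7: best P0=- P1=NH3 P2=NH0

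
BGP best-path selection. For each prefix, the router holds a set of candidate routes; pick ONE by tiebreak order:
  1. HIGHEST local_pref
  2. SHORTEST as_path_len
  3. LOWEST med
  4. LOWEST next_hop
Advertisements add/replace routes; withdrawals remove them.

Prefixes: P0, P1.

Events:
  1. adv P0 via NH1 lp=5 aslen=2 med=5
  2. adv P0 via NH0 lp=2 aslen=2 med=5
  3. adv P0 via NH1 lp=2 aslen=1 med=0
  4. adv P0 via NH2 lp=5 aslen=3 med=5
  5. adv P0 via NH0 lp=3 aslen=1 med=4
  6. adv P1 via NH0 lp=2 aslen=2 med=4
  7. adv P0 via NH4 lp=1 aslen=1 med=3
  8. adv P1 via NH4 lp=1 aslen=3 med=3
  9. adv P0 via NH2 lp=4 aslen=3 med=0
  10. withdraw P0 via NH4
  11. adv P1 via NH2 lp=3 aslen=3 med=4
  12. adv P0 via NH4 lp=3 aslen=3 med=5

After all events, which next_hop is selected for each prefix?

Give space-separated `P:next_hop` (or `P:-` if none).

Answer: P0:NH2 P1:NH2

Derivation:
Op 1: best P0=NH1 P1=-
Op 2: best P0=NH1 P1=-
Op 3: best P0=NH1 P1=-
Op 4: best P0=NH2 P1=-
Op 5: best P0=NH2 P1=-
Op 6: best P0=NH2 P1=NH0
Op 7: best P0=NH2 P1=NH0
Op 8: best P0=NH2 P1=NH0
Op 9: best P0=NH2 P1=NH0
Op 10: best P0=NH2 P1=NH0
Op 11: best P0=NH2 P1=NH2
Op 12: best P0=NH2 P1=NH2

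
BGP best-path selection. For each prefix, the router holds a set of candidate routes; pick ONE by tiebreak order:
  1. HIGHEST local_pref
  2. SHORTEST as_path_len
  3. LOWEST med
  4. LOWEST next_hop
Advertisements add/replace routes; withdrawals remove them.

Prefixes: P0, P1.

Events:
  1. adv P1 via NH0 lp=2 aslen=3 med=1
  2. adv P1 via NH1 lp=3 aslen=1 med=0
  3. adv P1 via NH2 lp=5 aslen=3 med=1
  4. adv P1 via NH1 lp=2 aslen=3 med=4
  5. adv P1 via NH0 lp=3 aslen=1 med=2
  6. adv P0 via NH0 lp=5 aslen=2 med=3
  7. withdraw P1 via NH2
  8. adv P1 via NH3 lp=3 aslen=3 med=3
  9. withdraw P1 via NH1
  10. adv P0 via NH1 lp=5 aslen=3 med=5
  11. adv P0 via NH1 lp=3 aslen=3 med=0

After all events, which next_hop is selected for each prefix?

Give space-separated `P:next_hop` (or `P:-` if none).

Op 1: best P0=- P1=NH0
Op 2: best P0=- P1=NH1
Op 3: best P0=- P1=NH2
Op 4: best P0=- P1=NH2
Op 5: best P0=- P1=NH2
Op 6: best P0=NH0 P1=NH2
Op 7: best P0=NH0 P1=NH0
Op 8: best P0=NH0 P1=NH0
Op 9: best P0=NH0 P1=NH0
Op 10: best P0=NH0 P1=NH0
Op 11: best P0=NH0 P1=NH0

Answer: P0:NH0 P1:NH0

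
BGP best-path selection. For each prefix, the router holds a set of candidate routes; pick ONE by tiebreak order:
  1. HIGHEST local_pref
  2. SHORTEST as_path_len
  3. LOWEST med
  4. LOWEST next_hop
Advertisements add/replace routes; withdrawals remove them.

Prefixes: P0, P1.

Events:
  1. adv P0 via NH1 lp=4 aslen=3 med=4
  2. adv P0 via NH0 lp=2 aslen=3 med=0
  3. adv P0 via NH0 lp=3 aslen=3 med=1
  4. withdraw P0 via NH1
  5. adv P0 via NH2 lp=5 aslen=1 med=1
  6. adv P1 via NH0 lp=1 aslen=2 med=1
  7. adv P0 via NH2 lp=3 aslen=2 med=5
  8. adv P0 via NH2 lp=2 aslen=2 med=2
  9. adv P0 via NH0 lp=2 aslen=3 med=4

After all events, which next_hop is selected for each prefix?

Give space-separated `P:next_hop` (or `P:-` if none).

Answer: P0:NH2 P1:NH0

Derivation:
Op 1: best P0=NH1 P1=-
Op 2: best P0=NH1 P1=-
Op 3: best P0=NH1 P1=-
Op 4: best P0=NH0 P1=-
Op 5: best P0=NH2 P1=-
Op 6: best P0=NH2 P1=NH0
Op 7: best P0=NH2 P1=NH0
Op 8: best P0=NH0 P1=NH0
Op 9: best P0=NH2 P1=NH0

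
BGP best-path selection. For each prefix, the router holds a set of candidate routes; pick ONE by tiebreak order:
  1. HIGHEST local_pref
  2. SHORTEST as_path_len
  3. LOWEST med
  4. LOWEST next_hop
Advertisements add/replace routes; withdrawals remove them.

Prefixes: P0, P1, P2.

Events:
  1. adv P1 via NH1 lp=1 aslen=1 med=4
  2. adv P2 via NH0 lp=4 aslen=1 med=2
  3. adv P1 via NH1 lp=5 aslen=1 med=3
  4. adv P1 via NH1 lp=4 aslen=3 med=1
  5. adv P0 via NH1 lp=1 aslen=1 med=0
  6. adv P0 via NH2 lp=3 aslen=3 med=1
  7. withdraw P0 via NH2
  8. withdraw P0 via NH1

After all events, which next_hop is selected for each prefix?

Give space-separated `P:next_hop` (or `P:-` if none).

Op 1: best P0=- P1=NH1 P2=-
Op 2: best P0=- P1=NH1 P2=NH0
Op 3: best P0=- P1=NH1 P2=NH0
Op 4: best P0=- P1=NH1 P2=NH0
Op 5: best P0=NH1 P1=NH1 P2=NH0
Op 6: best P0=NH2 P1=NH1 P2=NH0
Op 7: best P0=NH1 P1=NH1 P2=NH0
Op 8: best P0=- P1=NH1 P2=NH0

Answer: P0:- P1:NH1 P2:NH0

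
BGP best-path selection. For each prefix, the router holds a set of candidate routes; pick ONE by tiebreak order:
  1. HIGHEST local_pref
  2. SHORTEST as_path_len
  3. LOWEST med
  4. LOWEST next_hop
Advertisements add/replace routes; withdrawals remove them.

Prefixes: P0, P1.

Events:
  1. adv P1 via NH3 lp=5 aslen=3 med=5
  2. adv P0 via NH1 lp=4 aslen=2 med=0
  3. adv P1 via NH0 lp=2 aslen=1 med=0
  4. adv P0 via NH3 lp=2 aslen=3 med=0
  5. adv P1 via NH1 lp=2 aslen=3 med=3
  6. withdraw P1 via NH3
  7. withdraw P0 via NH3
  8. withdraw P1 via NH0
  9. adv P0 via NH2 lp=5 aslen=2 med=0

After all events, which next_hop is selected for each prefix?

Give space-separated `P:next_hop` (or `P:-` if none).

Op 1: best P0=- P1=NH3
Op 2: best P0=NH1 P1=NH3
Op 3: best P0=NH1 P1=NH3
Op 4: best P0=NH1 P1=NH3
Op 5: best P0=NH1 P1=NH3
Op 6: best P0=NH1 P1=NH0
Op 7: best P0=NH1 P1=NH0
Op 8: best P0=NH1 P1=NH1
Op 9: best P0=NH2 P1=NH1

Answer: P0:NH2 P1:NH1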